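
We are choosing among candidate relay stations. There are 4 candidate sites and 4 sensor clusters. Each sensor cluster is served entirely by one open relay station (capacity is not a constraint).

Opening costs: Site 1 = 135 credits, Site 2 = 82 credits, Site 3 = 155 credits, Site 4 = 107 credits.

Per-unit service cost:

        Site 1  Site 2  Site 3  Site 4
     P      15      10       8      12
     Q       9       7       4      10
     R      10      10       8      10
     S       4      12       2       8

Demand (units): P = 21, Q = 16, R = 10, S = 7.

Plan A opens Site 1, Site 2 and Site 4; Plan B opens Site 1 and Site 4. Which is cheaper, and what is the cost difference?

Plan B is cheaper by 8.

Plan A: {Site 1, Site 2, Site 4}: P→Site 2 10·21=210, Q→Site 2 7·16=112, R→Site 1 10·10=100, S→Site 1 4·7=28. Service 450; fixed 324; total 774.
Plan B: {Site 1, Site 4}: P→Site 4 12·21=252, Q→Site 1 9·16=144, R→Site 1 10·10=100, S→Site 1 4·7=28. Service 524; fixed 242; total 766.
Difference: |774 − 766| = 8.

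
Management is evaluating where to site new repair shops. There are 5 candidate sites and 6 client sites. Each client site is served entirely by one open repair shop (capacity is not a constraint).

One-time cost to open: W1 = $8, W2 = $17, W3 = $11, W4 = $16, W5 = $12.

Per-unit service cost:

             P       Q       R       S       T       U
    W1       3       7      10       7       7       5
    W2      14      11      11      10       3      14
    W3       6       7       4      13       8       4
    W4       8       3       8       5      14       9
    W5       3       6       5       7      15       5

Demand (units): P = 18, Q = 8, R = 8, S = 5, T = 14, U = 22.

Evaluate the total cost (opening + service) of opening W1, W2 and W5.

Each client site is assigned to its cheapest site among the open ones.
{W1, W2, W5}: P→W1 3·18=54, Q→W5 6·8=48, R→W5 5·8=40, S→W1 7·5=35, T→W2 3·14=42, U→W1 5·22=110. Service 329; fixed 37; total 366.

Total cost: 366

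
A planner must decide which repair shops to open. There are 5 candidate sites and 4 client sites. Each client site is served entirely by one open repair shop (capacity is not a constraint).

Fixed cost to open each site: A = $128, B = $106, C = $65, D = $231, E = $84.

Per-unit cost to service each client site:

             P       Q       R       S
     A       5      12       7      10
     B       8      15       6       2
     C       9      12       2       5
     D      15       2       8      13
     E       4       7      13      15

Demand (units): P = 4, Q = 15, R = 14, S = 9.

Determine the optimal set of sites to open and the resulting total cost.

Open C and E; minimum total cost 343.

For any fixed open set, each client site goes to its cheapest open site; total = fixed + service.
{C, E}: P→E 4·4=16, Q→E 7·15=105, R→C 2·14=28, S→C 5·9=45. Service 194; fixed 149; total 343.
{C}: P→C 9·4=36, Q→C 12·15=180, R→C 2·14=28, S→C 5·9=45. Service 289; fixed 65; total 354.
{B, E}: service 223 + fixed 190 = 413
{A, B, C, D, E}: P→E 4·4=16, Q→D 2·15=30, R→C 2·14=28, S→B 2·9=18. Service 92; fixed 614; total 706.
No other subset beats 343.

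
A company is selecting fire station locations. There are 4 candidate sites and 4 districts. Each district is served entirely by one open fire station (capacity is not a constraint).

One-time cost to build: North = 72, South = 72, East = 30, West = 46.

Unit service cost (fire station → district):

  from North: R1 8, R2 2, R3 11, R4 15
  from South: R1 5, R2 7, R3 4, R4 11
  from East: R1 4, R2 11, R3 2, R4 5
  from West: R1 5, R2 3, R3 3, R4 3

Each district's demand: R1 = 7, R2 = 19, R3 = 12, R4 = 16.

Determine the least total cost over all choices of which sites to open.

For any fixed open set, each district goes to its cheapest open site; total = fixed + service.
{West}: R1→West 5·7=35, R2→West 3·19=57, R3→West 3·12=36, R4→West 3·16=48. Service 176; fixed 46; total 222.
{East, West}: service 157 + fixed 76 = 233
{North, East}: service 170 + fixed 102 = 272
{North, South, East, West}: R1→East 4·7=28, R2→North 2·19=38, R3→East 2·12=24, R4→West 3·16=48. Service 138; fixed 220; total 358.
No other subset beats 222.

Minimum total cost: 222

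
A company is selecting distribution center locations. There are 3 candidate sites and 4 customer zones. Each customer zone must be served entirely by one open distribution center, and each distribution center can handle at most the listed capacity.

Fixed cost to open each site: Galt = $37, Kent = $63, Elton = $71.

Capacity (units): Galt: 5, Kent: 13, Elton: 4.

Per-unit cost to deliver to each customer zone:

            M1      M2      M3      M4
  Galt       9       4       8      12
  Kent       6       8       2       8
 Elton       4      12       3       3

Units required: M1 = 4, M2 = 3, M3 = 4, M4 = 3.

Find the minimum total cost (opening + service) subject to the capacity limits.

Open {Galt, Kent}: M1→Kent 6·4=24, M2→Galt 4·3=12, M3→Kent 2·4=8, M4→Kent 8·3=24.
Loads: Galt carries 3/5, Kent carries 11/13. Service 68; fixed 100; total 168.
Next best feasible plan costs 192.

Minimum total cost: 168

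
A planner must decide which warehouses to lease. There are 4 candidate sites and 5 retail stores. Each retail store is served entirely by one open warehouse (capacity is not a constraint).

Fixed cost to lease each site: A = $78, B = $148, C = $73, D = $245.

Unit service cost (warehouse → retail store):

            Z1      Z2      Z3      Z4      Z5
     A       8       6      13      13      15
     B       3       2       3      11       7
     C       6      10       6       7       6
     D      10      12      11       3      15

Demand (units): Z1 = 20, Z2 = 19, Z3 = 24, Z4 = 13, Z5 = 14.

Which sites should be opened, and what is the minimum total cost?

Open B only; minimum total cost 559.

For any fixed open set, each retail store goes to its cheapest open site; total = fixed + service.
{B}: Z1→B 3·20=60, Z2→B 2·19=38, Z3→B 3·24=72, Z4→B 11·13=143, Z5→B 7·14=98. Service 411; fixed 148; total 559.
{B, C}: Z1→B 3·20=60, Z2→B 2·19=38, Z3→B 3·24=72, Z4→C 7·13=91, Z5→C 6·14=84. Service 345; fixed 221; total 566.
{A, B}: service 411 + fixed 226 = 637
{A, B, C, D}: Z1→B 3·20=60, Z2→B 2·19=38, Z3→B 3·24=72, Z4→D 3·13=39, Z5→C 6·14=84. Service 293; fixed 544; total 837.
No other subset beats 559.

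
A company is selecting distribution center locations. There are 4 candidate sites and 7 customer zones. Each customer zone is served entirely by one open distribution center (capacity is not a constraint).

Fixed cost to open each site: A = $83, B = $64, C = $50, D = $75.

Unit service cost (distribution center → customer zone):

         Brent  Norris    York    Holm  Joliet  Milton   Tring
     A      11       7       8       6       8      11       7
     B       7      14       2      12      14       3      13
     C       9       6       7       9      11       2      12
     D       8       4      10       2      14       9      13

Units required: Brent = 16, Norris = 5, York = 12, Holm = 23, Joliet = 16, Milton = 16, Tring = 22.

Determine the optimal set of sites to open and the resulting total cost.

For any fixed open set, each customer zone goes to its cheapest open site; total = fixed + service.
{A, B, D}: Brent→B 7·16=112, Norris→D 4·5=20, York→B 2·12=24, Holm→D 2·23=46, Joliet→A 8·16=128, Milton→B 3·16=48, Tring→A 7·22=154. Service 532; fixed 222; total 754.
{A, B}: service 639 + fixed 147 = 786
{A, B, C, D}: service 516 + fixed 272 = 788
{C}: Brent→C 9·16=144, Norris→C 6·5=30, York→C 7·12=84, Holm→C 9·23=207, Joliet→C 11·16=176, Milton→C 2·16=32, Tring→C 12·22=264. Service 937; fixed 50; total 987.
No other subset beats 754.

Open A, B and D; minimum total cost 754.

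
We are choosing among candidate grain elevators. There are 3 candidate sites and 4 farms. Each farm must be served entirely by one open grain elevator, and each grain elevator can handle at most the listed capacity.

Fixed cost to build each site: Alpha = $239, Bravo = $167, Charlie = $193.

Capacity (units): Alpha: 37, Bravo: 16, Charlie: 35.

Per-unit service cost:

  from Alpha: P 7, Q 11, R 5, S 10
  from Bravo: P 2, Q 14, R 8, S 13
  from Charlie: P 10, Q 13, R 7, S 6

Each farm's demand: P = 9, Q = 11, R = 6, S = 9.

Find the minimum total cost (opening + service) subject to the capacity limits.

Minimum total cost: 522

Open {Charlie}: P→Charlie 10·9=90, Q→Charlie 13·11=143, R→Charlie 7·6=42, S→Charlie 6·9=54.
Loads: Charlie carries 35/35. Service 329; fixed 193; total 522.
Next best feasible plan costs 543.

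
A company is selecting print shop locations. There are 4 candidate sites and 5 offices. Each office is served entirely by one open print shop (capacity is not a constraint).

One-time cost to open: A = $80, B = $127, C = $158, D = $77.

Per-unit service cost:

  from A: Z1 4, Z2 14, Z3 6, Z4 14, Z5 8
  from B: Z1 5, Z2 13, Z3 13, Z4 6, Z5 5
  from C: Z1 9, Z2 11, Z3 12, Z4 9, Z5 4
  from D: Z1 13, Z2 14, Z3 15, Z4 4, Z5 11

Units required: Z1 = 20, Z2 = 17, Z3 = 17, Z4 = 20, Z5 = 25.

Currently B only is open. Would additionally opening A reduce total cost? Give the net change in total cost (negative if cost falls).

Yes — net change −59 (cost falls by 59).

Current service cost with {B}: 787.
Adding A: each office re-picks its cheapest; new service cost 648, saving 139.
Extra fixed cost: 80. Net change = 80 − 139 = -59.
(Totals: 914 → 855.)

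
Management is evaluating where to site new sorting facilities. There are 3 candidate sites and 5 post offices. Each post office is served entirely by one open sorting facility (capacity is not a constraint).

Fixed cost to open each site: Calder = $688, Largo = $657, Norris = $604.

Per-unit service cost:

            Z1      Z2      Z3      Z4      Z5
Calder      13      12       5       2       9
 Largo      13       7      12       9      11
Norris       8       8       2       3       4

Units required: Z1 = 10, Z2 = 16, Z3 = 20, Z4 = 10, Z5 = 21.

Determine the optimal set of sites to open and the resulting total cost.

For any fixed open set, each post office goes to its cheapest open site; total = fixed + service.
{Norris}: Z1→Norris 8·10=80, Z2→Norris 8·16=128, Z3→Norris 2·20=40, Z4→Norris 3·10=30, Z5→Norris 4·21=84. Service 362; fixed 604; total 966.
{Calder}: Z1→Calder 13·10=130, Z2→Calder 12·16=192, Z3→Calder 5·20=100, Z4→Calder 2·10=20, Z5→Calder 9·21=189. Service 631; fixed 688; total 1319.
{Largo}: service 803 + fixed 657 = 1460
{Calder, Largo, Norris}: service 336 + fixed 1949 = 2285
No other subset beats 966.

Open Norris only; minimum total cost 966.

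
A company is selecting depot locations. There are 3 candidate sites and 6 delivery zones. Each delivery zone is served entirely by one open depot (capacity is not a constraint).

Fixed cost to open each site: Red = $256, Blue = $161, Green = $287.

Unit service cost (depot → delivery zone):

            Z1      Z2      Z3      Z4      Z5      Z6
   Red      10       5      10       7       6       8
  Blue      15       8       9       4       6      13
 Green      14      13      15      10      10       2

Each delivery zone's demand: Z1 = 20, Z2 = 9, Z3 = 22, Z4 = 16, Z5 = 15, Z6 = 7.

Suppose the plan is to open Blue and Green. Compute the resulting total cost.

Each delivery zone is assigned to its cheapest site among the open ones.
{Blue, Green}: Z1→Green 14·20=280, Z2→Blue 8·9=72, Z3→Blue 9·22=198, Z4→Blue 4·16=64, Z5→Blue 6·15=90, Z6→Green 2·7=14. Service 718; fixed 448; total 1166.

Total cost: 1166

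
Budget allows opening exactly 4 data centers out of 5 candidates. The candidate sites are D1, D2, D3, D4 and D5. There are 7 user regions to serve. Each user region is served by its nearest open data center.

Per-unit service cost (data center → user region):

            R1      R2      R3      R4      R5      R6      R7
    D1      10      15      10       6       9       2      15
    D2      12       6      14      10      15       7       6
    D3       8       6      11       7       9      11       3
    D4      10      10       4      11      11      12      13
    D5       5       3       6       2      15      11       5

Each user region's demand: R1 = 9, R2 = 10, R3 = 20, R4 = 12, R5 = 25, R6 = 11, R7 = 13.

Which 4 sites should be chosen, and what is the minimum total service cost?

Choose D1, D3, D4 and D5; total service cost 465.

With exactly 4 open, each user region uses its cheapest among the chosen.
{D1, D3, D4, D5}: R1→D5 5·9=45, R2→D5 3·10=30, R3→D4 4·20=80, R4→D5 2·12=24, R5→D1 9·25=225, R6→D1 2·11=22, R7→D3 3·13=39. Service cost 465.
{D1, D2, D4, D5}: service cost 491
{D1, D2, D3, D5}: service cost 505
Among all 5 size-4 choices, {D1, D3, D4, D5} is lowest.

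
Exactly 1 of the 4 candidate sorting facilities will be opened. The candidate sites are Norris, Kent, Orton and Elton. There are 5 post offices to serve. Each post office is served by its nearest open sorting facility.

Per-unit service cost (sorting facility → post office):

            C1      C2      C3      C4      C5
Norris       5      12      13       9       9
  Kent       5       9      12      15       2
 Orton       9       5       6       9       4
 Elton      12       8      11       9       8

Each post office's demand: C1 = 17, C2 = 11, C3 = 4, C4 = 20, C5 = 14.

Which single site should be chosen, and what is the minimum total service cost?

Choose Orton only; total service cost 468.

With exactly 1 open, each post office uses its cheapest among the chosen.
{Orton}: C1→Orton 9·17=153, C2→Orton 5·11=55, C3→Orton 6·4=24, C4→Orton 9·20=180, C5→Orton 4·14=56. Service cost 468.
{Kent}: service cost 560
{Norris}: service cost 575
Among all 4 size-1 choices, {Orton} is lowest.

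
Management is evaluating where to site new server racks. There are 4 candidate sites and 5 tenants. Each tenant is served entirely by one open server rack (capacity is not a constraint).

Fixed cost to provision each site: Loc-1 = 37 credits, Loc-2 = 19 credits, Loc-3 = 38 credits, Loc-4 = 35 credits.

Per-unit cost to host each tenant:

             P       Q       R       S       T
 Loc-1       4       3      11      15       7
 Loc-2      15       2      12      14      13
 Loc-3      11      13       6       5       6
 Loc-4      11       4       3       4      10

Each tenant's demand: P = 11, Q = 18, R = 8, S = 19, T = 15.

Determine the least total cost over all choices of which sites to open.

For any fixed open set, each tenant goes to its cheapest open site; total = fixed + service.
{Loc-1, Loc-4}: P→Loc-1 4·11=44, Q→Loc-1 3·18=54, R→Loc-4 3·8=24, S→Loc-4 4·19=76, T→Loc-1 7·15=105. Service 303; fixed 72; total 375.
{Loc-1, Loc-2, Loc-4}: P→Loc-1 4·11=44, Q→Loc-2 2·18=36, R→Loc-4 3·8=24, S→Loc-4 4·19=76, T→Loc-1 7·15=105. Service 285; fixed 91; total 376.
{Loc-1, Loc-3, Loc-4}: P→Loc-1 4·11=44, Q→Loc-1 3·18=54, R→Loc-4 3·8=24, S→Loc-4 4·19=76, T→Loc-3 6·15=90. Service 288; fixed 110; total 398.
{Loc-1, Loc-2, Loc-3, Loc-4}: service 270 + fixed 129 = 399
No other subset beats 375.

Minimum total cost: 375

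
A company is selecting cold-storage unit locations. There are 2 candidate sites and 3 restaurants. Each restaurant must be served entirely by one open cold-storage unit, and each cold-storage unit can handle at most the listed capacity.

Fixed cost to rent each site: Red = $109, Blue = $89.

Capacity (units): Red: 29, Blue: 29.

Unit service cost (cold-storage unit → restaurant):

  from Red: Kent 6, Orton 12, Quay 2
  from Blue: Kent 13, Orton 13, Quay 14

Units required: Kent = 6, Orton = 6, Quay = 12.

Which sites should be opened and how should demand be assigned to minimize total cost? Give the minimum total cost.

Minimum total cost: 241

Open {Red}: Kent→Red 6·6=36, Orton→Red 12·6=72, Quay→Red 2·12=24.
Loads: Red carries 24/29. Service 132; fixed 109; total 241.
Next best feasible plan costs 330.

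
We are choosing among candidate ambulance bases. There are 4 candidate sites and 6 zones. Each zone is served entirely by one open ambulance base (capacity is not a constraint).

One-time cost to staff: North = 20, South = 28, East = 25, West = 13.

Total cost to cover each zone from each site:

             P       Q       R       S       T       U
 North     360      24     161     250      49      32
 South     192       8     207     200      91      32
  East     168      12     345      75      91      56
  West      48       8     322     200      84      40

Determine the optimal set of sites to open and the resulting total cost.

Open North, East and West; minimum total cost 431.

For any fixed open set, each zone goes to its cheapest open site; total = fixed + service.
{North, East, West}: P→West 48, Q→West 8, R→North 161, S→East 75, T→North 49, U→North 32. Service 373; fixed 58; total 431.
{North, South, East, West}: service 373 + fixed 86 = 459
{South, East, West}: service 454 + fixed 66 = 520
{West}: service 702 + fixed 13 = 715
No other subset beats 431.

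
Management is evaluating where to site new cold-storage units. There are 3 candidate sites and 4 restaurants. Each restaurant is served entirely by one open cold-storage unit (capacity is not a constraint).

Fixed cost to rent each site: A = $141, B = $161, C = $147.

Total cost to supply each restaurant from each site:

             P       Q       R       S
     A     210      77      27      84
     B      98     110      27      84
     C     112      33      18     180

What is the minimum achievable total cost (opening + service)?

Minimum total cost: 480

For any fixed open set, each restaurant goes to its cheapest open site; total = fixed + service.
{B}: P→B 98, Q→B 110, R→B 27, S→B 84. Service 319; fixed 161; total 480.
{C}: P→C 112, Q→C 33, R→C 18, S→C 180. Service 343; fixed 147; total 490.
{A, C}: service 247 + fixed 288 = 535
{A, B, C}: service 233 + fixed 449 = 682
No other subset beats 480.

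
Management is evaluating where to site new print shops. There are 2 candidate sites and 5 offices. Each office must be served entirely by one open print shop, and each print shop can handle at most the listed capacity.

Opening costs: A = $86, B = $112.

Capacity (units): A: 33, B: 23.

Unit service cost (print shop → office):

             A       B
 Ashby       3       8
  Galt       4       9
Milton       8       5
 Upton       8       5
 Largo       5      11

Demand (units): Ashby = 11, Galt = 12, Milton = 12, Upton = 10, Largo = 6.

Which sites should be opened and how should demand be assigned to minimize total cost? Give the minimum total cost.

Open {A, B}: Ashby→A 3·11=33, Galt→A 4·12=48, Milton→B 5·12=60, Upton→B 5·10=50, Largo→A 5·6=30.
Loads: A carries 29/33, B carries 22/23. Service 221; fixed 198; total 419.
Next best feasible plan costs 485.

Minimum total cost: 419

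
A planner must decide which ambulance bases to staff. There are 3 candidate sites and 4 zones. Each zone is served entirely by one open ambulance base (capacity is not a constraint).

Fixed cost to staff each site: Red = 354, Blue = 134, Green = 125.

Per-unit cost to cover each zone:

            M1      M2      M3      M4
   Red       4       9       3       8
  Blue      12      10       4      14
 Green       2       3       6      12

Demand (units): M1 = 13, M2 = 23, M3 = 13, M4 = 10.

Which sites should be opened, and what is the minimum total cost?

For any fixed open set, each zone goes to its cheapest open site; total = fixed + service.
{Green}: M1→Green 2·13=26, M2→Green 3·23=69, M3→Green 6·13=78, M4→Green 12·10=120. Service 293; fixed 125; total 418.
{Blue, Green}: service 267 + fixed 259 = 526
{Red, Green}: service 214 + fixed 479 = 693
{Red, Blue, Green}: M1→Green 2·13=26, M2→Green 3·23=69, M3→Red 3·13=39, M4→Red 8·10=80. Service 214; fixed 613; total 827.
(All 7 nonempty subsets were checked; Green only is lowest.)

Open Green only; minimum total cost 418.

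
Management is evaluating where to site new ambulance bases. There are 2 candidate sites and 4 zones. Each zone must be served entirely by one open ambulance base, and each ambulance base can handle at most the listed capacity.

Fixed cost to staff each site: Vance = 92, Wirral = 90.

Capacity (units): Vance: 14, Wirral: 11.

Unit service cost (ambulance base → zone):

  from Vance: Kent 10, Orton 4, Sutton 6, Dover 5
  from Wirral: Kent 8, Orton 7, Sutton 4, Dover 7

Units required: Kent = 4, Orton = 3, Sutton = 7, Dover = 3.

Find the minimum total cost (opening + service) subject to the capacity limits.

Minimum total cost: 269

Open {Vance, Wirral}: Kent→Wirral 8·4=32, Orton→Vance 4·3=12, Sutton→Wirral 4·7=28, Dover→Vance 5·3=15.
Loads: Vance carries 6/14, Wirral carries 11/11. Service 87; fixed 182; total 269.
Next best feasible plan costs 277.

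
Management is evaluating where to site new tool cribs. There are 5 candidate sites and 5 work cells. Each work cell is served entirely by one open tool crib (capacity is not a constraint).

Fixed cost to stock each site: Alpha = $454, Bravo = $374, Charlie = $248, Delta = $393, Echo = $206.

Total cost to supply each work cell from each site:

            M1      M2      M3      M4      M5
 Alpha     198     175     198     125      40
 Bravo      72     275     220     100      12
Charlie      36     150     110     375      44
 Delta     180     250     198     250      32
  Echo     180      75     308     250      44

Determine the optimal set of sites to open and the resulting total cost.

Open Charlie only; minimum total cost 963.

For any fixed open set, each work cell goes to its cheapest open site; total = fixed + service.
{Charlie}: M1→Charlie 36, M2→Charlie 150, M3→Charlie 110, M4→Charlie 375, M5→Charlie 44. Service 715; fixed 248; total 963.
{Charlie, Echo}: service 515 + fixed 454 = 969
{Bravo, Charlie}: service 408 + fixed 622 = 1030
{Alpha, Bravo, Charlie, Delta, Echo}: M1→Charlie 36, M2→Echo 75, M3→Charlie 110, M4→Bravo 100, M5→Bravo 12. Service 333; fixed 1675; total 2008.
No other subset beats 963.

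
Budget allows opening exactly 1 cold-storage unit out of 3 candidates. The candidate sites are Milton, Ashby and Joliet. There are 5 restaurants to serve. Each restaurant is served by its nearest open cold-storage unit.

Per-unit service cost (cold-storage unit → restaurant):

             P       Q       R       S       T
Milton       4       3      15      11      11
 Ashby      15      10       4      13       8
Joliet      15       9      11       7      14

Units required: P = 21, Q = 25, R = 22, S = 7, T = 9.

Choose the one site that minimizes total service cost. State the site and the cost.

With exactly 1 open, each restaurant uses its cheapest among the chosen.
{Milton}: P→Milton 4·21=84, Q→Milton 3·25=75, R→Milton 15·22=330, S→Milton 11·7=77, T→Milton 11·9=99. Service cost 665.
{Ashby}: service cost 816
{Joliet}: service cost 957
Among all 3 size-1 choices, {Milton} is lowest.

Choose Milton only; total service cost 665.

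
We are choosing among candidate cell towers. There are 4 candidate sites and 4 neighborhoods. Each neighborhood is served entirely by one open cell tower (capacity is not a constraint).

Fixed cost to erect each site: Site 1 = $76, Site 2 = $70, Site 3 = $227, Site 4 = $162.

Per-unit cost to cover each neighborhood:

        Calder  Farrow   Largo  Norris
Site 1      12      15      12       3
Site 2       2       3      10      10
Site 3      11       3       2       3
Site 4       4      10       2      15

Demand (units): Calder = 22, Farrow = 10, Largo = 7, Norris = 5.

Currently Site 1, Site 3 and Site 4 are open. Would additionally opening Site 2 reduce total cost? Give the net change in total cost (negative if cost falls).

No — net change +26 (cost rises by 26).

Current service cost with {Site 1, Site 3, Site 4}: 147.
Adding Site 2: each neighborhood re-picks its cheapest; new service cost 103, saving 44.
Extra fixed cost: 70. Net change = 70 − 44 = 26.
(Totals: 612 → 638.)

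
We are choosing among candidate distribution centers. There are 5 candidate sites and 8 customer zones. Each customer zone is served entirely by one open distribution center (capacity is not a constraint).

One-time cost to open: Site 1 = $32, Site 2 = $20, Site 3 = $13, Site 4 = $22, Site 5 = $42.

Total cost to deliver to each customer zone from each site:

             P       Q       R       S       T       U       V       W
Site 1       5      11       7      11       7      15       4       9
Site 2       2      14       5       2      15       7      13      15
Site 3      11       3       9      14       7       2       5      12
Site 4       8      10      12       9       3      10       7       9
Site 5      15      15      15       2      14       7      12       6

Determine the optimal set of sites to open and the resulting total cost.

For any fixed open set, each customer zone goes to its cheapest open site; total = fixed + service.
{Site 2, Site 3}: P→Site 2 2, Q→Site 3 3, R→Site 2 5, S→Site 2 2, T→Site 3 7, U→Site 3 2, V→Site 3 5, W→Site 3 12. Service 38; fixed 33; total 71.
{Site 3}: P→Site 3 11, Q→Site 3 3, R→Site 3 9, S→Site 3 14, T→Site 3 7, U→Site 3 2, V→Site 3 5, W→Site 3 12. Service 63; fixed 13; total 76.
{Site 3, Site 4}: P→Site 4 8, Q→Site 3 3, R→Site 3 9, S→Site 4 9, T→Site 4 3, U→Site 3 2, V→Site 3 5, W→Site 4 9. Service 48; fixed 35; total 83.
{Site 1, Site 2, Site 3, Site 4, Site 5}: P→Site 2 2, Q→Site 3 3, R→Site 2 5, S→Site 2 2, T→Site 4 3, U→Site 3 2, V→Site 1 4, W→Site 5 6. Service 27; fixed 129; total 156.
No other subset beats 71.

Open Site 2 and Site 3; minimum total cost 71.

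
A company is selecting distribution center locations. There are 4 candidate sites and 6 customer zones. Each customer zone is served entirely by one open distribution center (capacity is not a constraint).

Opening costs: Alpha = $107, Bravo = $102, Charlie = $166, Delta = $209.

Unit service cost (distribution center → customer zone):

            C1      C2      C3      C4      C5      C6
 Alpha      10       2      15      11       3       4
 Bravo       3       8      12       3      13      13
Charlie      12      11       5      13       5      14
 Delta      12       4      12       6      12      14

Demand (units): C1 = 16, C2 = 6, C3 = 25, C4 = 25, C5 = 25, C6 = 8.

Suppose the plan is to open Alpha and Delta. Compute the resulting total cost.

Total cost: 1045

Each customer zone is assigned to its cheapest site among the open ones.
{Alpha, Delta}: C1→Alpha 10·16=160, C2→Alpha 2·6=12, C3→Delta 12·25=300, C4→Delta 6·25=150, C5→Alpha 3·25=75, C6→Alpha 4·8=32. Service 729; fixed 316; total 1045.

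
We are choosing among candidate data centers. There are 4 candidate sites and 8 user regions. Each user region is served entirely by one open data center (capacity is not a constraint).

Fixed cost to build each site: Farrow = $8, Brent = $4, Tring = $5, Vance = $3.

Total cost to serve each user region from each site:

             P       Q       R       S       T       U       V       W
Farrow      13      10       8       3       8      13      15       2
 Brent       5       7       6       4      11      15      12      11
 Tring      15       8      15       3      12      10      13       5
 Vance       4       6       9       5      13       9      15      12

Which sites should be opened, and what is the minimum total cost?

For any fixed open set, each user region goes to its cheapest open site; total = fixed + service.
{Farrow, Brent, Vance}: P→Vance 4, Q→Vance 6, R→Brent 6, S→Farrow 3, T→Farrow 8, U→Vance 9, V→Brent 12, W→Farrow 2. Service 50; fixed 15; total 65.
{Farrow, Vance}: service 55 + fixed 11 = 66
{Farrow, Brent}: P→Brent 5, Q→Brent 7, R→Brent 6, S→Farrow 3, T→Farrow 8, U→Farrow 13, V→Brent 12, W→Farrow 2. Service 56; fixed 12; total 68.
{Farrow, Brent, Tring, Vance}: P→Vance 4, Q→Vance 6, R→Brent 6, S→Farrow 3, T→Farrow 8, U→Vance 9, V→Brent 12, W→Farrow 2. Service 50; fixed 20; total 70.
No other subset beats 65.

Open Farrow, Brent and Vance; minimum total cost 65.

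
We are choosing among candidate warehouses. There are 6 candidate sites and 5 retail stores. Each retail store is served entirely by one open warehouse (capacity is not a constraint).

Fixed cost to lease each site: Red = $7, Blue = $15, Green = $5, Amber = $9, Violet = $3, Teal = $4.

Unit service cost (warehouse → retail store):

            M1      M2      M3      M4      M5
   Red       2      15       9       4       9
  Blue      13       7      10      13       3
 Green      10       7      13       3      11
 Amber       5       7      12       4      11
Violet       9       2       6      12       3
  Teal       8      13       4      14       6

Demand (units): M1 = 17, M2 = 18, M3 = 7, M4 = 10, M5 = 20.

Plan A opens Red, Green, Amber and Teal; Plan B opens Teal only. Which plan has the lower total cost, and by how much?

Plan A is cheaper by 299.

Plan A: {Red, Green, Amber, Teal}: M1→Red 2·17=34, M2→Green 7·18=126, M3→Teal 4·7=28, M4→Green 3·10=30, M5→Teal 6·20=120. Service 338; fixed 25; total 363.
Plan B: {Teal}: M1→Teal 8·17=136, M2→Teal 13·18=234, M3→Teal 4·7=28, M4→Teal 14·10=140, M5→Teal 6·20=120. Service 658; fixed 4; total 662.
Difference: |363 − 662| = 299.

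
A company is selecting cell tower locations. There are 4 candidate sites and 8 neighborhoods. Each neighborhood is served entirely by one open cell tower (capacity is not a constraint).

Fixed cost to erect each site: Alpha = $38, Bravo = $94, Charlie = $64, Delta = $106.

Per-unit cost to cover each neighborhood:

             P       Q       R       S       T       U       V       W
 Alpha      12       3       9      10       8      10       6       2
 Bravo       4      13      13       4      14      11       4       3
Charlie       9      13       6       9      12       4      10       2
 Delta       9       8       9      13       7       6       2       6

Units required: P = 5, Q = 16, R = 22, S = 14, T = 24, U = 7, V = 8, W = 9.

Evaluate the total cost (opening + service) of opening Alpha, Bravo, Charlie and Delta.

Each neighborhood is assigned to its cheapest site among the open ones.
{Alpha, Bravo, Charlie, Delta}: P→Bravo 4·5=20, Q→Alpha 3·16=48, R→Charlie 6·22=132, S→Bravo 4·14=56, T→Delta 7·24=168, U→Charlie 4·7=28, V→Delta 2·8=16, W→Alpha 2·9=18. Service 486; fixed 302; total 788.

Total cost: 788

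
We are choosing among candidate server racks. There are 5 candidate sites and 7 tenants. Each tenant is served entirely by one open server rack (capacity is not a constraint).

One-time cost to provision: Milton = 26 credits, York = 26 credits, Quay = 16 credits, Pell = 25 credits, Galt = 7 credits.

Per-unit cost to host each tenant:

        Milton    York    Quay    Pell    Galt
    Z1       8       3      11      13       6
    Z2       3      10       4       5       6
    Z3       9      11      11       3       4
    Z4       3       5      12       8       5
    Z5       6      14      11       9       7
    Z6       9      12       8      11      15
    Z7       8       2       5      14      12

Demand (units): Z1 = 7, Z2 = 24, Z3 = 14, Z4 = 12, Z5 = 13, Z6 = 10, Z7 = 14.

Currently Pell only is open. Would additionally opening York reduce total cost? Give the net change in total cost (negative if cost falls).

Current service cost with {Pell}: 772.
Adding York: each tenant re-picks its cheapest; new service cost 498, saving 274.
Extra fixed cost: 26. Net change = 26 − 274 = -248.
(Totals: 797 → 549.)

Yes — net change −248 (cost falls by 248).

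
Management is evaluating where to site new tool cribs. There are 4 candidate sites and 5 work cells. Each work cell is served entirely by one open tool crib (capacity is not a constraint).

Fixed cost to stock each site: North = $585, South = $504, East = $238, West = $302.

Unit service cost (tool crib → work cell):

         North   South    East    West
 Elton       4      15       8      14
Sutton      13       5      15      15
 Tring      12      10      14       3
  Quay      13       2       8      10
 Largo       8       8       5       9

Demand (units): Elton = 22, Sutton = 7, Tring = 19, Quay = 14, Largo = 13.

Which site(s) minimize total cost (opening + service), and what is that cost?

Open East only; minimum total cost 962.

For any fixed open set, each work cell goes to its cheapest open site; total = fixed + service.
{East}: Elton→East 8·22=176, Sutton→East 15·7=105, Tring→East 14·19=266, Quay→East 8·14=112, Largo→East 5·13=65. Service 724; fixed 238; total 962.
{West}: service 727 + fixed 302 = 1029
{East, West}: Elton→East 8·22=176, Sutton→East 15·7=105, Tring→West 3·19=57, Quay→East 8·14=112, Largo→East 5·13=65. Service 515; fixed 540; total 1055.
{North, South, East, West}: service 273 + fixed 1629 = 1902
(All 15 nonempty subsets were checked; East only is lowest.)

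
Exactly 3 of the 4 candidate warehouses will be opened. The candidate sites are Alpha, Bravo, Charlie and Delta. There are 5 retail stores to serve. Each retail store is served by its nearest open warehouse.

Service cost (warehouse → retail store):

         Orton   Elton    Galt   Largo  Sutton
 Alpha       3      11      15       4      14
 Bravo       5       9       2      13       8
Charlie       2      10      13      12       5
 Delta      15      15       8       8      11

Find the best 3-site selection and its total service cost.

Choose Alpha, Bravo and Charlie; total service cost 22.

With exactly 3 open, each retail store uses its cheapest among the chosen.
{Alpha, Bravo, Charlie}: Orton→Charlie 2, Elton→Bravo 9, Galt→Bravo 2, Largo→Alpha 4, Sutton→Charlie 5. Service cost 22.
{Alpha, Bravo, Delta}: service cost 26
{Bravo, Charlie, Delta}: service cost 26
Among all 4 size-3 choices, {Alpha, Bravo, Charlie} is lowest.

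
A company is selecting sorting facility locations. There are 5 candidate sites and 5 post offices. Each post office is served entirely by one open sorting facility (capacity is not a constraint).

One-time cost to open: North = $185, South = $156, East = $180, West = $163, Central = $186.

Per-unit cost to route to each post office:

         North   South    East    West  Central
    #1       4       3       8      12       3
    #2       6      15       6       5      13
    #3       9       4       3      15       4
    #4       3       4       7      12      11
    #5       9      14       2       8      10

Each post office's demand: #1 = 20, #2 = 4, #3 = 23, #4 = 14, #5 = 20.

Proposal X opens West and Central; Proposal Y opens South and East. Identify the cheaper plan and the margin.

Proposal X: {West, Central}: #1→Central 3·20=60, #2→West 5·4=20, #3→Central 4·23=92, #4→Central 11·14=154, #5→West 8·20=160. Service 486; fixed 349; total 835.
Proposal Y: {South, East}: #1→South 3·20=60, #2→East 6·4=24, #3→East 3·23=69, #4→South 4·14=56, #5→East 2·20=40. Service 249; fixed 336; total 585.
Difference: |835 − 585| = 250.

Proposal Y is cheaper by 250.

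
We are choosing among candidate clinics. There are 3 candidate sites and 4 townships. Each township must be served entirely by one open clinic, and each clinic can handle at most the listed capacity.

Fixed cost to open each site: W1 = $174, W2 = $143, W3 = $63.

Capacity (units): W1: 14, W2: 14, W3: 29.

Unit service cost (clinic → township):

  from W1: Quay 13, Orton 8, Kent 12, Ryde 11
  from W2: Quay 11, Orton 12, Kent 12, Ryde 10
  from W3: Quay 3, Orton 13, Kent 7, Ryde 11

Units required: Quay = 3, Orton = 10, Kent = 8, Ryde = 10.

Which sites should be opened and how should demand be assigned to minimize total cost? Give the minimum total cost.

Minimum total cost: 492

Open {W1, W3}: Quay→W3 3·3=9, Orton→W1 8·10=80, Kent→W3 7·8=56, Ryde→W3 11·10=110.
Loads: W1 carries 10/14, W3 carries 21/29. Service 255; fixed 237; total 492.
Next best feasible plan costs 501.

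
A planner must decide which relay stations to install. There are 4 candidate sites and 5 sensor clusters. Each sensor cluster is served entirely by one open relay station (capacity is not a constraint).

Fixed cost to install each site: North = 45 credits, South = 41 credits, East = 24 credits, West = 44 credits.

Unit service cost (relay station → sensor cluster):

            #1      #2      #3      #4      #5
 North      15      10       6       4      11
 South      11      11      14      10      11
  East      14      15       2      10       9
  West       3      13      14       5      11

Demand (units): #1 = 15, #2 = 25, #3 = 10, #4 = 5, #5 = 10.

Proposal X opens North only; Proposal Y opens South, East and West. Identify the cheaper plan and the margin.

Proposal Y is cheaper by 146.

Proposal X: {North}: #1→North 15·15=225, #2→North 10·25=250, #3→North 6·10=60, #4→North 4·5=20, #5→North 11·10=110. Service 665; fixed 45; total 710.
Proposal Y: {South, East, West}: #1→West 3·15=45, #2→South 11·25=275, #3→East 2·10=20, #4→West 5·5=25, #5→East 9·10=90. Service 455; fixed 109; total 564.
Difference: |710 − 564| = 146.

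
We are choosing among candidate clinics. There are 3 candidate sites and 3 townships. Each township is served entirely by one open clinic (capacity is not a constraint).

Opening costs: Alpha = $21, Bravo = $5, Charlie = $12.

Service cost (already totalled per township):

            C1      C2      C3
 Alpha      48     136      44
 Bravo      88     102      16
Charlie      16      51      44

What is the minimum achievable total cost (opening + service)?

Minimum total cost: 100

For any fixed open set, each township goes to its cheapest open site; total = fixed + service.
{Bravo, Charlie}: C1→Charlie 16, C2→Charlie 51, C3→Bravo 16. Service 83; fixed 17; total 100.
{Alpha, Bravo, Charlie}: C1→Charlie 16, C2→Charlie 51, C3→Bravo 16. Service 83; fixed 38; total 121.
{Charlie}: service 111 + fixed 12 = 123
{Bravo}: service 206 + fixed 5 = 211
No other subset beats 100.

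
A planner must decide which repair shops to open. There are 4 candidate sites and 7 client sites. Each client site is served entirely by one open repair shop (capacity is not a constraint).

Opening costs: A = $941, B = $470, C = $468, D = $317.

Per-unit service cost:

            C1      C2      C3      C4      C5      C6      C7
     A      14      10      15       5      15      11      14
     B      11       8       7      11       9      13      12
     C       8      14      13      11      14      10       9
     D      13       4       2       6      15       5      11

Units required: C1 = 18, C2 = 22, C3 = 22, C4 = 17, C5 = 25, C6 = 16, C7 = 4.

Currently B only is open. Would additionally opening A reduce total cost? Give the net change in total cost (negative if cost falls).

Current service cost with {B}: 1196.
Adding A: each client site re-picks its cheapest; new service cost 1062, saving 134.
Extra fixed cost: 941. Net change = 941 − 134 = 807.
(Totals: 1666 → 2473.)

No — net change +807 (cost rises by 807).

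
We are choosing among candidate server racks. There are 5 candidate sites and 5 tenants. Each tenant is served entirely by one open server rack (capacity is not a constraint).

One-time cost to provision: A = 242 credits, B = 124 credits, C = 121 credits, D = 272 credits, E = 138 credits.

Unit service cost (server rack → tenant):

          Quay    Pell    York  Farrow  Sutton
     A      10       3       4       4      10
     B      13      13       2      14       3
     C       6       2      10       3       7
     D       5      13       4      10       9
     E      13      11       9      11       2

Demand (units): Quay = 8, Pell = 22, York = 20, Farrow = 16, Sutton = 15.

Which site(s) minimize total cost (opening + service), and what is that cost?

Open B and C; minimum total cost 470.

For any fixed open set, each tenant goes to its cheapest open site; total = fixed + service.
{B, C}: Quay→C 6·8=48, Pell→C 2·22=44, York→B 2·20=40, Farrow→C 3·16=48, Sutton→B 3·15=45. Service 225; fixed 245; total 470.
{C}: service 445 + fixed 121 = 566
{B, C, E}: service 210 + fixed 383 = 593
{A, B, C, D, E}: service 202 + fixed 897 = 1099
No other subset beats 470.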